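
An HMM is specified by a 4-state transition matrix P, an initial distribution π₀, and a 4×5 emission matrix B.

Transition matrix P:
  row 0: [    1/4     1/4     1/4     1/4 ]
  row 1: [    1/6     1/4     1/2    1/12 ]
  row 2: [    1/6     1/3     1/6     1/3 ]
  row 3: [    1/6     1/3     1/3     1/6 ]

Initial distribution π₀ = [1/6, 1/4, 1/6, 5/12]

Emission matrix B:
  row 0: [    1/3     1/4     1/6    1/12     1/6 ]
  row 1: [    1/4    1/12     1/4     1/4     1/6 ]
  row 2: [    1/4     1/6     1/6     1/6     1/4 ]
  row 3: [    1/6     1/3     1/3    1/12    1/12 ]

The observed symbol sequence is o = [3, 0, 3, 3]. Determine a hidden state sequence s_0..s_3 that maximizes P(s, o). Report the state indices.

t=0: δ = [1.389e-02, 6.250e-02, 2.778e-02, 3.472e-02]  (obs o_0=3)
t=1: δ = [3.472e-03, 3.906e-03, 7.812e-03, 1.543e-03]  ψ = [1, 1, 1, 2]  (obs o_1=0)
t=2: δ = [1.085e-04, 6.510e-04, 3.255e-04, 2.170e-04]  ψ = [2, 2, 1, 2]  (obs o_2=3)
t=3: δ = [9.042e-06, 4.069e-05, 5.425e-05, 9.042e-06]  ψ = [1, 1, 1, 2]  (obs o_3=3)
backtrack: best end state = 2; path = [1, 2, 1, 2]

path = [1, 2, 1, 2]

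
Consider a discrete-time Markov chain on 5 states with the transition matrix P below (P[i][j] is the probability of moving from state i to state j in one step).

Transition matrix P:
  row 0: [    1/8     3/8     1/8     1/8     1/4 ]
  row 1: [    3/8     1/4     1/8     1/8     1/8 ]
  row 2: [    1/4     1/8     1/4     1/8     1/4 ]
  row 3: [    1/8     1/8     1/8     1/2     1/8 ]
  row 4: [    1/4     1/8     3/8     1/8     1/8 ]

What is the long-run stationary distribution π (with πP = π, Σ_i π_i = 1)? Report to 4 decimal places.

π = [0.2230, 0.2066, 0.1934, 0.2000, 0.1770]

Balance equations π_j = Σ_i π_i·P[i][j]:
  π_0 = 1/8·π_0 + 3/8·π_1 + 1/4·π_2 + 1/8·π_3 + 1/4·π_4
  π_1 = 3/8·π_0 + 1/4·π_1 + 1/8·π_2 + 1/8·π_3 + 1/8·π_4
  π_2 = 1/8·π_0 + 1/8·π_1 + 1/4·π_2 + 1/8·π_3 + 3/8·π_4
  π_3 = 1/8·π_0 + 1/8·π_1 + 1/8·π_2 + 1/2·π_3 + 1/8·π_4
  normalize: π_0 + π_1 + π_2 + π_3 + π_4 = 1
Solving the linear system gives exactly π = [68/305, 63/305, 59/305, 1/5, 54/305].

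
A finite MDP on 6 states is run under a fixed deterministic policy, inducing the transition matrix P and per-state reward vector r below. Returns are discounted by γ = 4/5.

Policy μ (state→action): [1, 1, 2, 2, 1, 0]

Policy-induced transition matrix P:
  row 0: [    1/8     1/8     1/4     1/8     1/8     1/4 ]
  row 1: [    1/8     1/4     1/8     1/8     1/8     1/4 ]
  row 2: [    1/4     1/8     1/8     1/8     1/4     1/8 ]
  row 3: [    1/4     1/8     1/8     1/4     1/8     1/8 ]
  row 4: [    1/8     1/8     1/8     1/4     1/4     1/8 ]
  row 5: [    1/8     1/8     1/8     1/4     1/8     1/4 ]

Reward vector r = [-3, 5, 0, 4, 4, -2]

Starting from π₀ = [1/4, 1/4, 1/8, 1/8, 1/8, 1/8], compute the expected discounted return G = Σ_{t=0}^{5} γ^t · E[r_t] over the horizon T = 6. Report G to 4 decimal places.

t=0: π = [0.2500, 0.2500, 0.1250, 0.1250, 0.1250, 0.1250], E[r] = 1.2500, γ^t·E[r] = 1.250000, running G = 1.250000
t=1: π = [0.1563, 0.1563, 0.1563, 0.1719, 0.1563, 0.2031], E[r] = 1.2188, γ^t·E[r] = 0.975000, running G = 2.225000
t=2: π = [0.1660, 0.1445, 0.1445, 0.1914, 0.1641, 0.1895], E[r] = 1.2676, γ^t·E[r] = 0.811250, running G = 3.036250
t=3: π = [0.1670, 0.1431, 0.1458, 0.1931, 0.1636, 0.1875], E[r] = 1.2661, γ^t·E[r] = 0.648250, running G = 3.684500
t=4: π = [0.1674, 0.1429, 0.1459, 0.1930, 0.1637, 0.1872], E[r] = 1.2647, γ^t·E[r] = 0.518025, running G = 4.202525
t=5: π = [0.1674, 0.1429, 0.1459, 0.1930, 0.1637, 0.1872], E[r] = 1.2646, γ^t·E[r] = 0.414374, running G = 4.616899

G = 4.6169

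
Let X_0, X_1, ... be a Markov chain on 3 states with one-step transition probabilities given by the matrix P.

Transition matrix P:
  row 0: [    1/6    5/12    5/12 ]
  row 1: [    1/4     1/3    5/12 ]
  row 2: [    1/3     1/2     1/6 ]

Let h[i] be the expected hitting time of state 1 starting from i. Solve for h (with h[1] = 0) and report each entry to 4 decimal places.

First-step conditioning: h[1] = 0; for i ≠ 1, h[i] = 1 + Σ_k P[i][k]·h[k].
  h[0] = 1 + 1/6·h[0] + 5/12·h[2]
  h[2] = 1 + 1/3·h[0] + 1/6·h[2]
Solving the 2×2 linear system over states ≠ 1 gives exactly h = [9/4, 0, 21/10] (h[1] = 0 is the target).

h = [2.2500, 0.0000, 2.1000]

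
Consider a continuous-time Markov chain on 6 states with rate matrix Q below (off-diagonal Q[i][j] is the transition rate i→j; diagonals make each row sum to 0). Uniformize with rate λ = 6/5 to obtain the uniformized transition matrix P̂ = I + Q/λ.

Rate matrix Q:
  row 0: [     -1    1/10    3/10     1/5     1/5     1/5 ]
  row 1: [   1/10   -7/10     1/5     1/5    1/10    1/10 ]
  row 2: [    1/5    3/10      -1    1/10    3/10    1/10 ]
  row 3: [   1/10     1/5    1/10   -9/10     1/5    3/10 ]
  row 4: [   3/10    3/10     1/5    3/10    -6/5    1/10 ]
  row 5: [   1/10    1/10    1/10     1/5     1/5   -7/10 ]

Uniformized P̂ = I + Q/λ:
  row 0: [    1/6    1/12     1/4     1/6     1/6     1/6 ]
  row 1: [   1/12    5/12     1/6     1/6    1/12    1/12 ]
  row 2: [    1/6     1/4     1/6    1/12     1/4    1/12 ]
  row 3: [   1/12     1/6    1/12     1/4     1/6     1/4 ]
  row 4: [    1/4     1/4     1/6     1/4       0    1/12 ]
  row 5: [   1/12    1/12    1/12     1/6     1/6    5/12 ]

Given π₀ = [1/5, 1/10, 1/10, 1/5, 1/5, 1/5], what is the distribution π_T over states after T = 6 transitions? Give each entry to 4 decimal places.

π = [0.1293, 0.2186, 0.1468, 0.1810, 0.1377, 0.1865]

t=0: π = [0.2000, 0.1000, 0.1000, 0.2000, 0.2000, 0.2000]
t=1: π = [0.1417, 0.1833, 0.1500, 0.1917, 0.1333, 0.2000]
t=2: π = [0.1299, 0.2076, 0.1458, 0.1813, 0.1417, 0.1938]
t=3: π = [0.1299, 0.2156, 0.1462, 0.1814, 0.1379, 0.1889]
t=4: π = [0.1293, 0.2177, 0.1466, 0.1811, 0.1379, 0.1874]
t=5: π = [0.1293, 0.2184, 0.1467, 0.1810, 0.1378, 0.1868]
t=6: π = [0.1293, 0.2186, 0.1468, 0.1810, 0.1377, 0.1865]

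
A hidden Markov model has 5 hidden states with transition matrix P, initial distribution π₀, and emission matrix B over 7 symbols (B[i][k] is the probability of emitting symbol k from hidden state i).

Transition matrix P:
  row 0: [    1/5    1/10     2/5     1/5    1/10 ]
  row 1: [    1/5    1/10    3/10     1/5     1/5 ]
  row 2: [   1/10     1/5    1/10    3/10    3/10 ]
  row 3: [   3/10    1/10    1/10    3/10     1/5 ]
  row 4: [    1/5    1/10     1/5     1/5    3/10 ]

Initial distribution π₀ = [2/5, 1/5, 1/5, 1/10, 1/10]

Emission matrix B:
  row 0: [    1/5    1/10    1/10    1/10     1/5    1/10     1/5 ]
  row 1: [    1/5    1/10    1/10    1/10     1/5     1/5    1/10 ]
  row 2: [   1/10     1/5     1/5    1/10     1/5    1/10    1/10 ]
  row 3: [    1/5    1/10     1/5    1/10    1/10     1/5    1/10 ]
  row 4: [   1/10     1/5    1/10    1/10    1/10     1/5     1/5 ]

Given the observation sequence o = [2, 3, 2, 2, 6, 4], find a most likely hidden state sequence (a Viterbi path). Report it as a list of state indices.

path = [0, 2, 3, 3, 0, 2]

t=0: δ = [4.000e-02, 2.000e-02, 4.000e-02, 2.000e-02, 1.000e-02]  (obs o_0=2)
t=1: δ = [8.000e-04, 8.000e-04, 1.600e-03, 1.200e-03, 1.200e-03]  ψ = [0, 2, 0, 2, 2]  (obs o_1=3)
t=2: δ = [3.600e-05, 3.200e-05, 6.400e-05, 9.600e-05, 4.800e-05]  ψ = [3, 2, 0, 2, 2]  (obs o_2=2)
t=3: δ = [2.880e-06, 1.280e-06, 2.880e-06, 5.760e-06, 1.920e-06]  ψ = [3, 2, 0, 3, 2]  (obs o_3=2)
t=4: δ = [3.456e-07, 5.760e-08, 1.152e-07, 1.728e-07, 2.304e-07]  ψ = [3, 2, 0, 3, 3]  (obs o_4=6)
t=5: δ = [1.382e-08, 6.912e-09, 2.765e-08, 6.912e-09, 6.912e-09]  ψ = [0, 0, 0, 0, 4]  (obs o_5=4)
backtrack: best end state = 2; path = [0, 2, 3, 3, 0, 2]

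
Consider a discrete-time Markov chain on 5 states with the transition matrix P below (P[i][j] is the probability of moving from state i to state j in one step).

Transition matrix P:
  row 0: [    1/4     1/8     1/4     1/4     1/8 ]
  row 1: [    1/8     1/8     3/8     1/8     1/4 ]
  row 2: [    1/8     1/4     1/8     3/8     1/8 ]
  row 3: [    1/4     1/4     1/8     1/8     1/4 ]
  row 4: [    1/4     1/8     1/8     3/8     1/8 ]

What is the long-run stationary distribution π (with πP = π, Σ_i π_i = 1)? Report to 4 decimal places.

Balance equations π_j = Σ_i π_i·P[i][j]:
  π_0 = 1/4·π_0 + 1/8·π_1 + 1/8·π_2 + 1/4·π_3 + 1/4·π_4
  π_1 = 1/8·π_0 + 1/8·π_1 + 1/4·π_2 + 1/4·π_3 + 1/8·π_4
  π_2 = 1/4·π_0 + 3/8·π_1 + 1/8·π_2 + 1/8·π_3 + 1/8·π_4
  π_3 = 1/4·π_0 + 1/8·π_1 + 3/8·π_2 + 1/8·π_3 + 3/8·π_4
  normalize: π_0 + π_1 + π_2 + π_3 + π_4 = 1
Solving the linear system gives exactly π = [105/517, 93/517, 101/517, 126/517, 92/517].

π = [0.2031, 0.1799, 0.1954, 0.2437, 0.1779]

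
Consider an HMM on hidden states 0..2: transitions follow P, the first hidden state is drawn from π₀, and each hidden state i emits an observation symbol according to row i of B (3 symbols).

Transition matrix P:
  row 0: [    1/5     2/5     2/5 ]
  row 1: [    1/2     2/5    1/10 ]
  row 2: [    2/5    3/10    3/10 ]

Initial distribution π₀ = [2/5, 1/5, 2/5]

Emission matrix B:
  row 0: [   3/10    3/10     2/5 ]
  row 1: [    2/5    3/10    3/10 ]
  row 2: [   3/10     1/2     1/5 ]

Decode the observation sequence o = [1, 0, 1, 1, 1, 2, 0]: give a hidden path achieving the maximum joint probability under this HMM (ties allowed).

path = [2, 0, 2, 0, 2, 0, 1]

t=0: δ = [1.200e-01, 6.000e-02, 2.000e-01]  (obs o_0=1)
t=1: δ = [2.400e-02, 2.400e-02, 1.800e-02]  ψ = [2, 2, 2]  (obs o_1=0)
t=2: δ = [3.600e-03, 2.880e-03, 4.800e-03]  ψ = [1, 0, 0]  (obs o_2=1)
t=3: δ = [5.760e-04, 4.320e-04, 7.200e-04]  ψ = [2, 0, 0]  (obs o_3=1)
t=4: δ = [8.640e-05, 6.912e-05, 1.152e-04]  ψ = [2, 0, 0]  (obs o_4=1)
t=5: δ = [1.843e-05, 1.037e-05, 6.912e-06]  ψ = [2, 0, 0]  (obs o_5=2)
t=6: δ = [1.555e-06, 2.949e-06, 2.212e-06]  ψ = [1, 0, 0]  (obs o_6=0)
backtrack: best end state = 1; path = [2, 0, 2, 0, 2, 0, 1]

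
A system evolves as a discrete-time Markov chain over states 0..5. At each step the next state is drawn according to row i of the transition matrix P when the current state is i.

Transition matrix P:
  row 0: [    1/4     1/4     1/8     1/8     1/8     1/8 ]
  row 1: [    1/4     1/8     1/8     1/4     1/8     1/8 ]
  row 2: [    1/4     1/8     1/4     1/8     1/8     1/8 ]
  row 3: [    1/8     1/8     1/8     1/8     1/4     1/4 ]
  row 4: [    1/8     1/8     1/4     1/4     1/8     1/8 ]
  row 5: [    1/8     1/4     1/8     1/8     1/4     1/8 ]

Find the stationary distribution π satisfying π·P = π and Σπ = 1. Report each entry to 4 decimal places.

π = [0.1905, 0.1670, 0.1663, 0.1664, 0.1640, 0.1458]

Balance equations π_j = Σ_i π_i·P[i][j]:
  π_0 = 1/4·π_0 + 1/4·π_1 + 1/4·π_2 + 1/8·π_3 + 1/8·π_4 + 1/8·π_5
  π_1 = 1/4·π_0 + 1/8·π_1 + 1/8·π_2 + 1/8·π_3 + 1/8·π_4 + 1/4·π_5
  π_2 = 1/8·π_0 + 1/8·π_1 + 1/4·π_2 + 1/8·π_3 + 1/4·π_4 + 1/8·π_5
  π_3 = 1/8·π_0 + 1/4·π_1 + 1/8·π_2 + 1/8·π_3 + 1/4·π_4 + 1/8·π_5
  π_4 = 1/8·π_0 + 1/8·π_1 + 1/8·π_2 + 1/4·π_3 + 1/8·π_4 + 1/4·π_5
  normalize: π_0 + π_1 + π_2 + π_3 + π_4 + π_5 = 1
Solving the linear system gives exactly π = [6135/32209, 5380/32209, 5356/32209, 5359/32209, 5283/32209, 4696/32209].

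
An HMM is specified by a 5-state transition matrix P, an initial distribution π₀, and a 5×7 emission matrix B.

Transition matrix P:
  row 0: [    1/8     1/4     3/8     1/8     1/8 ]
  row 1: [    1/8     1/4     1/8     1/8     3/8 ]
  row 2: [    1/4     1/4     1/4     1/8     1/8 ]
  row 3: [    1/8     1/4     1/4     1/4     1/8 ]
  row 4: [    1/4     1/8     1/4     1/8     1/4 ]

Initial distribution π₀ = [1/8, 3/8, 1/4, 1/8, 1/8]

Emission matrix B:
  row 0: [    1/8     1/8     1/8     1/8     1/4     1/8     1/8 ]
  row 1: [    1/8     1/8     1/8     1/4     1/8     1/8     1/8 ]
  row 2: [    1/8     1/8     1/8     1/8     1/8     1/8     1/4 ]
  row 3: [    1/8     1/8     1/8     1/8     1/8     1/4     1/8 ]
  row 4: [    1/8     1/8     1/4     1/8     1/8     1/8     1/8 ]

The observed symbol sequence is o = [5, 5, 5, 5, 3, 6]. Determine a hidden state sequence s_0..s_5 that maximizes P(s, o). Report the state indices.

path = [3, 3, 3, 3, 1, 4]

t=0: δ = [1.562e-02, 4.688e-02, 3.125e-02, 3.125e-02, 1.562e-02]  (obs o_0=5)
t=1: δ = [9.766e-04, 1.465e-03, 9.766e-04, 1.953e-03, 2.197e-03]  ψ = [2, 1, 2, 3, 1]  (obs o_1=5)
t=2: δ = [6.866e-05, 6.104e-05, 6.866e-05, 1.221e-04, 6.866e-05]  ψ = [4, 3, 4, 3, 1]  (obs o_2=5)
t=3: δ = [2.146e-06, 3.815e-06, 3.815e-06, 7.629e-06, 2.861e-06]  ψ = [2, 3, 3, 3, 1]  (obs o_3=5)
t=4: δ = [1.192e-07, 4.768e-07, 2.384e-07, 2.384e-07, 1.788e-07]  ψ = [2, 3, 3, 3, 1]  (obs o_4=3)
t=5: δ = [7.451e-09, 1.490e-08, 1.490e-08, 7.451e-09, 2.235e-08]  ψ = [1, 1, 1, 1, 1]  (obs o_5=6)
backtrack: best end state = 4; path = [3, 3, 3, 3, 1, 4]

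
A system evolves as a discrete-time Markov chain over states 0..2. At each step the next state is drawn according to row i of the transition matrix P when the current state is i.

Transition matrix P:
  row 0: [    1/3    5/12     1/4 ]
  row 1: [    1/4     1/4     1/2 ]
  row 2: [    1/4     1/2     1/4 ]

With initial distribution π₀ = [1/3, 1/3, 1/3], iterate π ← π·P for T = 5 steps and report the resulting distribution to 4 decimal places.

π = [0.2727, 0.3819, 0.3454]

t=0: π = [0.3333, 0.3333, 0.3333]
t=1: π = [0.2778, 0.3889, 0.3333]
t=2: π = [0.2731, 0.3796, 0.3472]
t=3: π = [0.2728, 0.3823, 0.3449]
t=4: π = [0.2727, 0.3817, 0.3456]
t=5: π = [0.2727, 0.3819, 0.3454]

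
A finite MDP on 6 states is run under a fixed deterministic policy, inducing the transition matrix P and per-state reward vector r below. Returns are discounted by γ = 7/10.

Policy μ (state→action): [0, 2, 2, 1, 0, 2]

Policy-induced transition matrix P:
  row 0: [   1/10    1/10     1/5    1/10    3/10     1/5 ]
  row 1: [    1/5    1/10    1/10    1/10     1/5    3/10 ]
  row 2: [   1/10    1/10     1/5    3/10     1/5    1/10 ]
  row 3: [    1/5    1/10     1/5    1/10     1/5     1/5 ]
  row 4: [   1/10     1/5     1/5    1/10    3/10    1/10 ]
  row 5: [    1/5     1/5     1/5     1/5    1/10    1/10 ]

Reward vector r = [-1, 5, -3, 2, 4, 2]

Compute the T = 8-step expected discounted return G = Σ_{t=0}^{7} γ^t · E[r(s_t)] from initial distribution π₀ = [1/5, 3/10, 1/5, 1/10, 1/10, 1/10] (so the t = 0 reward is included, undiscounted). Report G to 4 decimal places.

G = 4.6925

t=0: π = [0.2000, 0.3000, 0.2000, 0.1000, 0.1000, 0.1000], E[r] = 1.5000, γ^t·E[r] = 1.500000, running G = 1.500000
t=1: π = [0.1500, 0.1200, 0.1700, 0.1500, 0.2200, 0.1900], E[r] = 1.5000, γ^t·E[r] = 1.050000, running G = 2.550000
t=2: π = [0.1460, 0.1410, 0.1880, 0.1530, 0.2180, 0.1540], E[r] = 1.4810, γ^t·E[r] = 0.725690, running G = 3.275690
t=3: π = [0.1448, 0.1372, 0.1859, 0.1530, 0.2210, 0.1581], E[r] = 1.4897, γ^t·E[r] = 0.510967, running G = 3.786657
t=4: π = [0.1448, 0.1379, 0.1863, 0.1530, 0.2208, 0.1572], E[r] = 1.4894, γ^t·E[r] = 0.357600, running G = 4.144257
t=5: π = [0.1448, 0.1378, 0.1862, 0.1530, 0.2208, 0.1574], E[r] = 1.4896, γ^t·E[r] = 0.250356, running G = 4.394613
t=6: π = [0.1448, 0.1378, 0.1862, 0.1530, 0.2208, 0.1573], E[r] = 1.4896, γ^t·E[r] = 0.175247, running G = 4.569860
t=7: π = [0.1448, 0.1378, 0.1862, 0.1530, 0.2208, 0.1573], E[r] = 1.4896, γ^t·E[r] = 0.122673, running G = 4.692533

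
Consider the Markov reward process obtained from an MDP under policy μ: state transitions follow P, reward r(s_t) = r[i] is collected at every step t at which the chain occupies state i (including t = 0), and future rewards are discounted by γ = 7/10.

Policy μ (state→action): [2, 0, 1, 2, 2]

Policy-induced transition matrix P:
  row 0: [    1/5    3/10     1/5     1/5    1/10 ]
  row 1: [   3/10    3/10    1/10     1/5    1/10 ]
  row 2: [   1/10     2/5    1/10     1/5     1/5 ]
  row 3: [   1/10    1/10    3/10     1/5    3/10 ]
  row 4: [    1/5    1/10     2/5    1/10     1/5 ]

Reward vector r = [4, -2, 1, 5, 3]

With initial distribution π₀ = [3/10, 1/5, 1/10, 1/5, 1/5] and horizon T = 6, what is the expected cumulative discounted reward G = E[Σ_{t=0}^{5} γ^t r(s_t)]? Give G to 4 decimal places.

G = 6.1949

t=0: π = [0.3000, 0.2000, 0.1000, 0.2000, 0.2000], E[r] = 2.5000, γ^t·E[r] = 2.500000, running G = 2.500000
t=1: π = [0.1900, 0.2300, 0.2300, 0.1800, 0.1700], E[r] = 1.9400, γ^t·E[r] = 1.358000, running G = 3.858000
t=2: π = [0.1820, 0.2530, 0.2060, 0.1830, 0.1760], E[r] = 1.8710, γ^t·E[r] = 0.916790, running G = 4.774790
t=3: π = [0.1864, 0.2488, 0.2076, 0.1824, 0.1748], E[r] = 1.8920, γ^t·E[r] = 0.648956, running G = 5.423746
t=4: π = [0.1859, 0.2493, 0.2076, 0.1825, 0.1747], E[r] = 1.8892, γ^t·E[r] = 0.453597, running G = 5.877343
t=5: π = [0.1859, 0.2493, 0.2075, 0.1825, 0.1747], E[r] = 1.8894, γ^t·E[r] = 0.317555, running G = 6.194898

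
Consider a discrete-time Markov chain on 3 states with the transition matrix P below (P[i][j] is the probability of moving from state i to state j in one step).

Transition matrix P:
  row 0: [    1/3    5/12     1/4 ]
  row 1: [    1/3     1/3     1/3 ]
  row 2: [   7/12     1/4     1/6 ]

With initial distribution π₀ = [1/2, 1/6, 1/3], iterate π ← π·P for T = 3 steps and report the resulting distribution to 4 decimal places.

π = [0.3981, 0.3444, 0.2574]

t=0: π = [0.5000, 0.1667, 0.3333]
t=1: π = [0.4167, 0.3472, 0.2361]
t=2: π = [0.3924, 0.3484, 0.2593]
t=3: π = [0.3981, 0.3444, 0.2574]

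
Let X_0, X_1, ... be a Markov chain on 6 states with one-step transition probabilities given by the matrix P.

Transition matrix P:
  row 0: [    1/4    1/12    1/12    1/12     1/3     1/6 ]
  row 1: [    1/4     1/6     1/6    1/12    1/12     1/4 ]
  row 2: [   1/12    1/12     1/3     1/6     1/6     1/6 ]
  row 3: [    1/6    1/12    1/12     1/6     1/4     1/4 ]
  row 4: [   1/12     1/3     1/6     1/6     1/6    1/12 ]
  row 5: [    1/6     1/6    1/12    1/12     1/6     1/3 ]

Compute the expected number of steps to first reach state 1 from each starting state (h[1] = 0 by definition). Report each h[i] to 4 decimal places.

First-step conditioning: h[1] = 0; for i ≠ 1, h[i] = 1 + Σ_k P[i][k]·h[k].
  h[0] = 1 + 1/4·h[0] + 1/12·h[2] + 1/12·h[3] + 1/3·h[4] + 1/6·h[5]
  h[2] = 1 + 1/12·h[0] + 1/3·h[2] + 1/6·h[3] + 1/6·h[4] + 1/6·h[5]
  h[3] = 1 + 1/6·h[0] + 1/12·h[2] + 1/6·h[3] + 1/4·h[4] + 1/4·h[5]
  h[4] = 1 + 1/12·h[0] + 1/6·h[2] + 1/6·h[3] + 1/6·h[4] + 1/12·h[5]
  h[5] = 1 + 1/6·h[0] + 1/12·h[2] + 1/12·h[3] + 1/6·h[4] + 1/3·h[5]
Solving the 5×5 linear system over states ≠ 1 gives exactly h = [84012/13163, 0, 87978/13163, 85134/13163, 66726/13163, 79068/13163] (h[1] = 0 is the target).

h = [6.3824, 0.0000, 6.6837, 6.4677, 5.0692, 6.0068]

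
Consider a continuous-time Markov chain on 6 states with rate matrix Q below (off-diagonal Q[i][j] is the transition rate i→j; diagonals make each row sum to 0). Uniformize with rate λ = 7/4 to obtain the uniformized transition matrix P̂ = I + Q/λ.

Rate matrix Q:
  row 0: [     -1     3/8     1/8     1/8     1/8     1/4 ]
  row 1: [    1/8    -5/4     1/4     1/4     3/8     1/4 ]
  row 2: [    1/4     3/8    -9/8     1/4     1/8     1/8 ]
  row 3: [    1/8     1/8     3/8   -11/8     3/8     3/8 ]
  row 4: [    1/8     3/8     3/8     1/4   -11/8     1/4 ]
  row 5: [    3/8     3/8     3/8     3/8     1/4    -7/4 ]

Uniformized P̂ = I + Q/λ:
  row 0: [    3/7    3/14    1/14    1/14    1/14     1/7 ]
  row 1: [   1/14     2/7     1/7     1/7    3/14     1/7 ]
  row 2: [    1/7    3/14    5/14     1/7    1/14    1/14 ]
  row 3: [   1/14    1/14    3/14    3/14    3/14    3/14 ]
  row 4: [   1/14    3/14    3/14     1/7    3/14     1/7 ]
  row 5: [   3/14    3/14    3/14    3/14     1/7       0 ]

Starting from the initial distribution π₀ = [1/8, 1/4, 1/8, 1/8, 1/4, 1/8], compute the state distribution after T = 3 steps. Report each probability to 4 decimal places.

π = [0.1587, 0.2074, 0.2069, 0.1514, 0.1540, 0.1216]

t=0: π = [0.1250, 0.2500, 0.1250, 0.1250, 0.2500, 0.1250]
t=1: π = [0.1429, 0.2143, 0.1964, 0.1518, 0.1696, 0.1250]
t=2: π = [0.1543, 0.2079, 0.2066, 0.1524, 0.1569, 0.1218]
t=3: π = [0.1587, 0.2074, 0.2069, 0.1514, 0.1540, 0.1216]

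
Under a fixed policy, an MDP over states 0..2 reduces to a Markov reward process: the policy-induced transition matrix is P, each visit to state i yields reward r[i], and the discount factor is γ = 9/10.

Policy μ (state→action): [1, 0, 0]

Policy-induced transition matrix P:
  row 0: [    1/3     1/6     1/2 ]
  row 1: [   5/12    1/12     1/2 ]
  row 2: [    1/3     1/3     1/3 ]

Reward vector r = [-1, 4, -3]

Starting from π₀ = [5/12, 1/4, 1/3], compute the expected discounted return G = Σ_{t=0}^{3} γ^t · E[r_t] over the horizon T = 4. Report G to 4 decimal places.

t=0: π = [0.4167, 0.2500, 0.3333], E[r] = -0.4167, γ^t·E[r] = -0.416667, running G = -0.416667
t=1: π = [0.3542, 0.2014, 0.4444], E[r] = -0.8819, γ^t·E[r] = -0.793750, running G = -1.210417
t=2: π = [0.3501, 0.2240, 0.4259], E[r] = -0.7321, γ^t·E[r] = -0.592969, running G = -1.803385
t=3: π = [0.3520, 0.2190, 0.4290], E[r] = -0.7631, γ^t·E[r] = -0.556277, running G = -2.359663

G = -2.3597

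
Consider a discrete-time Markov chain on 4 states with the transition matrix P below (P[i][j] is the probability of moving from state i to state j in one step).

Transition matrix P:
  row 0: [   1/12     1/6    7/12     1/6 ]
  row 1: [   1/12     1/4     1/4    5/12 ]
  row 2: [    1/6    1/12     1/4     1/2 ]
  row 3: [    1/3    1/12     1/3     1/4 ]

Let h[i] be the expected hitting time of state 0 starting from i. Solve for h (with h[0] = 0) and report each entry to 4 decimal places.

First-step conditioning: h[0] = 0; for i ≠ 0, h[i] = 1 + Σ_k P[i][k]·h[k].
  h[1] = 1 + 1/4·h[1] + 1/4·h[2] + 5/12·h[3]
  h[2] = 1 + 1/12·h[1] + 1/4·h[2] + 1/2·h[3]
  h[3] = 1 + 1/12·h[1] + 1/3·h[2] + 1/4·h[3]
Solving the 3×3 linear system over states ≠ 0 gives exactly h = [0, 2004/403, 1800/403, 120/31] (h[0] = 0 is the target).

h = [0.0000, 4.9727, 4.4665, 3.8710]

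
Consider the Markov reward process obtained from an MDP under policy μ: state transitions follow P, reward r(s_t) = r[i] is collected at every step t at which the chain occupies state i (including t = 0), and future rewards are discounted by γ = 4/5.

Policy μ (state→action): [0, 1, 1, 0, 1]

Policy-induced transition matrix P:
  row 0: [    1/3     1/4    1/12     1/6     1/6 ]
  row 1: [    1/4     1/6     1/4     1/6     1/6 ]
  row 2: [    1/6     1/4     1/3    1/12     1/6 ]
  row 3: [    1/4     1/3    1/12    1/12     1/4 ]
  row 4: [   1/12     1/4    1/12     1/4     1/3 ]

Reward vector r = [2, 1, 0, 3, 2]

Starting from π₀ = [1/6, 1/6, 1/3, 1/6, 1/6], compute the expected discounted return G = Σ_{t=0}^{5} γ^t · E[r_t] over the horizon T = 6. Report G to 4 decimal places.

t=0: π = [0.1667, 0.1667, 0.3333, 0.1667, 0.1667], E[r] = 1.3333, γ^t·E[r] = 1.333333, running G = 1.333333
t=1: π = [0.2083, 0.2500, 0.1944, 0.1389, 0.2083], E[r] = 1.5000, γ^t·E[r] = 1.200000, running G = 2.533333
t=2: π = [0.2164, 0.2407, 0.1736, 0.1563, 0.2130], E[r] = 1.5683, γ^t·E[r] = 1.003704, running G = 3.537037
t=3: π = [0.2181, 0.2430, 0.1669, 0.1569, 0.2152], E[r] = 1.5802, γ^t·E[r] = 0.809086, running G = 4.346123
t=4: π = [0.2184, 0.2428, 0.1655, 0.1576, 0.2156], E[r] = 1.5837, γ^t·E[r] = 0.648685, running G = 4.994808
t=5: π = [0.2185, 0.2429, 0.1652, 0.1577, 0.2157], E[r] = 1.5844, γ^t·E[r] = 0.519184, running G = 5.513992

G = 5.5140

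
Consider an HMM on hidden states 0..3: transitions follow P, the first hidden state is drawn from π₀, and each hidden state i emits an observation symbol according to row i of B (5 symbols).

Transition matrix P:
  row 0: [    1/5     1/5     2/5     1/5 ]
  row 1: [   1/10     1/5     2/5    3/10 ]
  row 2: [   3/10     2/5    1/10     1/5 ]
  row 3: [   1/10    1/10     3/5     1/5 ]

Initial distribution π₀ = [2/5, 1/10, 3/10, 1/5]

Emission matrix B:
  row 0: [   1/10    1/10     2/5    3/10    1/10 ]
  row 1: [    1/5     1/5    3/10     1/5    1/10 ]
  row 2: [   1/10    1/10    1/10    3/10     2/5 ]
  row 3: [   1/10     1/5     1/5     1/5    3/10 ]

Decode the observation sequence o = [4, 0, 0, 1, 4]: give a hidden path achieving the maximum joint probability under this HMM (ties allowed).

t=0: δ = [4.000e-02, 1.000e-02, 1.200e-01, 6.000e-02]  (obs o_0=4)
t=1: δ = [3.600e-03, 9.600e-03, 3.600e-03, 2.400e-03]  ψ = [2, 2, 3, 2]  (obs o_1=0)
t=2: δ = [1.080e-04, 3.840e-04, 3.840e-04, 2.880e-04]  ψ = [2, 1, 1, 1]  (obs o_2=0)
t=3: δ = [1.152e-05, 3.072e-05, 1.728e-05, 2.304e-05]  ψ = [2, 2, 3, 1]  (obs o_3=1)
t=4: δ = [5.184e-07, 6.912e-07, 5.530e-06, 2.765e-06]  ψ = [2, 2, 3, 1]  (obs o_4=4)
backtrack: best end state = 2; path = [2, 1, 1, 3, 2]

path = [2, 1, 1, 3, 2]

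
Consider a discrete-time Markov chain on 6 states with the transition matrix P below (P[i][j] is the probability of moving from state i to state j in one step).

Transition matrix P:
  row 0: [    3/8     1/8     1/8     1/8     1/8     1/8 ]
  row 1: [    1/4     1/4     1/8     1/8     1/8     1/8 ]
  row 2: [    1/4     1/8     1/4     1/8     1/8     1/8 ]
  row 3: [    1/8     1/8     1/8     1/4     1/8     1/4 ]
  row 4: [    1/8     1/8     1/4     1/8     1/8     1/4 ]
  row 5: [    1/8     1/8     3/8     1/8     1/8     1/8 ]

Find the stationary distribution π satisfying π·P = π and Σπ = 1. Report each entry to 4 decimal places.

Balance equations π_j = Σ_i π_i·P[i][j]:
  π_0 = 3/8·π_0 + 1/4·π_1 + 1/4·π_2 + 1/8·π_3 + 1/8·π_4 + 1/8·π_5
  π_1 = 1/8·π_0 + 1/4·π_1 + 1/8·π_2 + 1/8·π_3 + 1/8·π_4 + 1/8·π_5
  π_2 = 1/8·π_0 + 1/8·π_1 + 1/4·π_2 + 1/8·π_3 + 1/4·π_4 + 3/8·π_5
  π_3 = 1/8·π_0 + 1/8·π_1 + 1/8·π_2 + 1/4·π_3 + 1/8·π_4 + 1/8·π_5
  π_4 = 1/8·π_0 + 1/8·π_1 + 1/8·π_2 + 1/8·π_3 + 1/8·π_4 + 1/8·π_5
  normalize: π_0 + π_1 + π_2 + π_3 + π_4 + π_5 = 1
Solving the linear system gives exactly π = [705/3136, 1/7, 323/1568, 1/7, 1/8, 71/448].

π = [0.2248, 0.1429, 0.2060, 0.1429, 0.1250, 0.1585]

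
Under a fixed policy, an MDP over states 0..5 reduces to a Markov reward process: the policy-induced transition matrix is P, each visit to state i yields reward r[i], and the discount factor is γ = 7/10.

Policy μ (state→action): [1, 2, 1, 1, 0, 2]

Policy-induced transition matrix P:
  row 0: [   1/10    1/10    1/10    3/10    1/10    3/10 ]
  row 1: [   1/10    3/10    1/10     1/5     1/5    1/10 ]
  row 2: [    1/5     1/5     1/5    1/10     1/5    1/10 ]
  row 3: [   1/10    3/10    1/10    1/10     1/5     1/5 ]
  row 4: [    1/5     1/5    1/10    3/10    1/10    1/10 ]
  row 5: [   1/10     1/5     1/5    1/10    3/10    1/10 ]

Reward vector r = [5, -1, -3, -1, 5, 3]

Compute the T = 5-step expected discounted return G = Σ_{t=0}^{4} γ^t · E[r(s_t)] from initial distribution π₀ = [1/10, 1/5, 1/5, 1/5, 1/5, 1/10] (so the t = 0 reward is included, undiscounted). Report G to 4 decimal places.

t=0: π = [0.1000, 0.2000, 0.2000, 0.2000, 0.2000, 0.1000], E[r] = 0.8000, γ^t·E[r] = 0.800000, running G = 0.800000
t=1: π = [0.1400, 0.2300, 0.1300, 0.1800, 0.1800, 0.1400], E[r] = 1.2200, γ^t·E[r] = 0.854000, running G = 1.654000
t=2: π = [0.1310, 0.2270, 0.1270, 0.1870, 0.1820, 0.1460], E[r] = 1.2080, γ^t·E[r] = 0.591920, running G = 2.245920
t=3: π = [0.1309, 0.2283, 0.1273, 0.1853, 0.1833, 0.1449], E[r] = 1.2102, γ^t·E[r] = 0.415099, running G = 2.661019
t=4: π = [0.1311, 0.2283, 0.1272, 0.1857, 0.1831, 0.1447], E[r] = 1.2092, γ^t·E[r] = 0.290324, running G = 2.951343

G = 2.9513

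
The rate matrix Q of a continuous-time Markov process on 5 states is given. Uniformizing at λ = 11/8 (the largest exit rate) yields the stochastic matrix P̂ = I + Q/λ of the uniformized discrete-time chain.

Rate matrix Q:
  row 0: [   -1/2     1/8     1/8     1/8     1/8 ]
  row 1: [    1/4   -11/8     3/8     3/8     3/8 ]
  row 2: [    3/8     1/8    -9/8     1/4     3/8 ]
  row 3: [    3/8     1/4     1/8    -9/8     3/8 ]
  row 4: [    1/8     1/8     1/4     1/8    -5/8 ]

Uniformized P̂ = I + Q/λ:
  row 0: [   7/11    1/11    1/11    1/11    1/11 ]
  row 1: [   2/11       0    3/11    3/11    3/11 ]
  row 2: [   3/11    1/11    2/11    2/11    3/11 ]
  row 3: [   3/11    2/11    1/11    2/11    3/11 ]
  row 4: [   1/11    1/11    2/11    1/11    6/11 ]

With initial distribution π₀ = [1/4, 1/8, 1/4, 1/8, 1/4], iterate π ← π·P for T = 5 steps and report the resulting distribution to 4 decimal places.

π = [0.3305, 0.0945, 0.1483, 0.1338, 0.2930]

t=0: π = [0.2500, 0.1250, 0.2500, 0.1250, 0.2500]
t=1: π = [0.3068, 0.0909, 0.1591, 0.1477, 0.2955]
t=2: π = [0.3223, 0.0961, 0.1488, 0.1353, 0.2975]
t=3: π = [0.3271, 0.0945, 0.1489, 0.1342, 0.2953]
t=4: π = [0.3294, 0.0945, 0.1485, 0.1338, 0.2938]
t=5: π = [0.3305, 0.0945, 0.1483, 0.1338, 0.2930]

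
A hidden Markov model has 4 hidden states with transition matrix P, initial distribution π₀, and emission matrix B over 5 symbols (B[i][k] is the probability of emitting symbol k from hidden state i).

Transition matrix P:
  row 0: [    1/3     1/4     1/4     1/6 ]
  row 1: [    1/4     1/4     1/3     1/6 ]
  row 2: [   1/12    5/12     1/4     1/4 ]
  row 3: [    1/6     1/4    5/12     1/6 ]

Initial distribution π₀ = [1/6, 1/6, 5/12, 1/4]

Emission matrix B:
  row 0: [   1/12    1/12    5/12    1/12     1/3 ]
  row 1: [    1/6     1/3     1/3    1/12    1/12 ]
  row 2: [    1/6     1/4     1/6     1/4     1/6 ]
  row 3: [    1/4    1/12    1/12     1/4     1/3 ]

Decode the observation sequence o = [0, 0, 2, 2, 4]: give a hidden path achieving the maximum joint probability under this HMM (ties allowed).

t=0: δ = [1.389e-02, 2.778e-02, 6.944e-02, 6.250e-02]  (obs o_0=0)
t=1: δ = [8.681e-04, 4.823e-03, 4.340e-03, 4.340e-03]  ψ = [3, 2, 3, 2]  (obs o_1=0)
t=2: δ = [5.023e-04, 6.028e-04, 3.014e-04, 9.042e-05]  ψ = [1, 2, 3, 2]  (obs o_2=2)
t=3: δ = [6.977e-05, 5.023e-05, 3.349e-05, 8.372e-06]  ψ = [0, 1, 1, 1]  (obs o_3=2)
t=4: δ = [7.752e-06, 1.454e-06, 2.907e-06, 3.876e-06]  ψ = [0, 0, 0, 0]  (obs o_4=4)
backtrack: best end state = 0; path = [2, 1, 0, 0, 0]

path = [2, 1, 0, 0, 0]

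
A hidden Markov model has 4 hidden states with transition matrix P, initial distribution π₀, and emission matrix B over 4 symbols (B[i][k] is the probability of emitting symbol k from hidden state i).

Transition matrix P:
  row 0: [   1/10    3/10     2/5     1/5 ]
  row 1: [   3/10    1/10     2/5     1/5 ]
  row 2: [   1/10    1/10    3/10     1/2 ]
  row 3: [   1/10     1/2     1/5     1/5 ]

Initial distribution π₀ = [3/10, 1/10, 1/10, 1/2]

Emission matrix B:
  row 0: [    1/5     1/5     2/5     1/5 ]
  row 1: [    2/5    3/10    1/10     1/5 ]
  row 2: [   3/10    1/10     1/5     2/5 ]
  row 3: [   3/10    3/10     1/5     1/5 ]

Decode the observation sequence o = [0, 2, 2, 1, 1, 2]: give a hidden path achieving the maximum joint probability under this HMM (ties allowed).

path = [3, 1, 2, 3, 1, 0]

t=0: δ = [6.000e-02, 4.000e-02, 3.000e-02, 1.500e-01]  (obs o_0=0)
t=1: δ = [6.000e-03, 7.500e-03, 6.000e-03, 6.000e-03]  ψ = [3, 3, 3, 3]  (obs o_1=2)
t=2: δ = [9.000e-04, 3.000e-04, 6.000e-04, 6.000e-04]  ψ = [1, 3, 1, 2]  (obs o_2=2)
t=3: δ = [1.800e-05, 9.000e-05, 3.600e-05, 9.000e-05]  ψ = [0, 3, 0, 2]  (obs o_3=1)
t=4: δ = [5.400e-06, 1.350e-05, 3.600e-06, 5.400e-06]  ψ = [1, 3, 1, 1]  (obs o_4=1)
t=5: δ = [1.620e-06, 2.700e-07, 1.080e-06, 5.400e-07]  ψ = [1, 3, 1, 1]  (obs o_5=2)
backtrack: best end state = 0; path = [3, 1, 2, 3, 1, 0]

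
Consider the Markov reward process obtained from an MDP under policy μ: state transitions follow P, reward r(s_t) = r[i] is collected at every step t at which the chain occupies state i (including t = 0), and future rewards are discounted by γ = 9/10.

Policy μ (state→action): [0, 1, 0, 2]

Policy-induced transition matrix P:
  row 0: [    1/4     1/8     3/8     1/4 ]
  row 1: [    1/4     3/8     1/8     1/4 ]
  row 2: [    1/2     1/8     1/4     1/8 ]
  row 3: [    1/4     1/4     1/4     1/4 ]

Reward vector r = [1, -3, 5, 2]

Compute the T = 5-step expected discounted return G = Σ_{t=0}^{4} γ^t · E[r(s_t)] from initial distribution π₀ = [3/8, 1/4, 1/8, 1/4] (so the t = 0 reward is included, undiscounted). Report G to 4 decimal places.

G = 5.1907

t=0: π = [0.3750, 0.2500, 0.1250, 0.2500], E[r] = 0.7500, γ^t·E[r] = 0.750000, running G = 0.750000
t=1: π = [0.2813, 0.2188, 0.2656, 0.2344], E[r] = 1.4219, γ^t·E[r] = 1.279688, running G = 2.029688
t=2: π = [0.3164, 0.2090, 0.2578, 0.2168], E[r] = 1.4121, γ^t·E[r] = 1.143809, running G = 3.173496
t=3: π = [0.3145, 0.2043, 0.2634, 0.2178], E[r] = 1.4541, γ^t·E[r] = 1.060040, running G = 4.233536
t=4: π = [0.3159, 0.2033, 0.2638, 0.2171], E[r] = 1.4589, γ^t·E[r] = 0.957180, running G = 5.190716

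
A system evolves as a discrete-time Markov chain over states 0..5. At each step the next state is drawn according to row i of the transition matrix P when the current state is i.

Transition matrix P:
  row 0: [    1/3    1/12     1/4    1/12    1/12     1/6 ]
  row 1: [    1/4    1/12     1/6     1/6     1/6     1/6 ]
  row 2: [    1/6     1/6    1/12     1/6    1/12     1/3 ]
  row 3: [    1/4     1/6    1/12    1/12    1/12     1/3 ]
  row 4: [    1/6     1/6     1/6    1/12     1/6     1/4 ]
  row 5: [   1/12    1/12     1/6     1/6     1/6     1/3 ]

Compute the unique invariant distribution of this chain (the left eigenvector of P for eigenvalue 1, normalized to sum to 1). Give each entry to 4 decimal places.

Balance equations π_j = Σ_i π_i·P[i][j]:
  π_0 = 1/3·π_0 + 1/4·π_1 + 1/6·π_2 + 1/4·π_3 + 1/6·π_4 + 1/12·π_5
  π_1 = 1/12·π_0 + 1/12·π_1 + 1/6·π_2 + 1/6·π_3 + 1/6·π_4 + 1/12·π_5
  π_2 = 1/4·π_0 + 1/6·π_1 + 1/12·π_2 + 1/12·π_3 + 1/6·π_4 + 1/6·π_5
  π_3 = 1/12·π_0 + 1/6·π_1 + 1/6·π_2 + 1/12·π_3 + 1/12·π_4 + 1/6·π_5
  π_4 = 1/12·π_0 + 1/6·π_1 + 1/12·π_2 + 1/12·π_3 + 1/6·π_4 + 1/6·π_5
  normalize: π_0 + π_1 + π_2 + π_3 + π_4 + π_5 = 1
Solving the linear system gives exactly π = [10944/55369, 13051/110738, 8811/55369, 7139/55369, 411/3257, 29925/110738].

π = [0.1977, 0.1179, 0.1591, 0.1289, 0.1262, 0.2702]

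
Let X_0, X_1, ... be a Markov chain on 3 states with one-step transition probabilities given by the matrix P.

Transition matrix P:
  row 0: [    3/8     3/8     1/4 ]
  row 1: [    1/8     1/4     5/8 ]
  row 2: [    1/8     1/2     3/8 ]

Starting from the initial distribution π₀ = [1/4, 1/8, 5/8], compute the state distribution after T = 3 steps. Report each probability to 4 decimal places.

t=0: π = [0.2500, 0.1250, 0.6250]
t=1: π = [0.1875, 0.4375, 0.3750]
t=2: π = [0.1719, 0.3672, 0.4609]
t=3: π = [0.1680, 0.3867, 0.4453]

π = [0.1680, 0.3867, 0.4453]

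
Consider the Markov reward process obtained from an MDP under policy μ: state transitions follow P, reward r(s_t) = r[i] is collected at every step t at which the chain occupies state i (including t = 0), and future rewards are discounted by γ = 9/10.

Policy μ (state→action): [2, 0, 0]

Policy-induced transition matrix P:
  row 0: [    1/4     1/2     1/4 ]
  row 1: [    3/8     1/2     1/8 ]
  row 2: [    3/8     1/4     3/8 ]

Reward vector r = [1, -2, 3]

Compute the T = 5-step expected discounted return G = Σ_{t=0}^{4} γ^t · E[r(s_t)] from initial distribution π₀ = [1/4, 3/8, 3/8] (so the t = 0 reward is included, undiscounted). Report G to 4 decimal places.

G = 1.1611

t=0: π = [0.2500, 0.3750, 0.3750], E[r] = 0.6250, γ^t·E[r] = 0.625000, running G = 0.625000
t=1: π = [0.3438, 0.4063, 0.2500], E[r] = 0.2813, γ^t·E[r] = 0.253125, running G = 0.878125
t=2: π = [0.3320, 0.4375, 0.2305], E[r] = 0.1484, γ^t·E[r] = 0.120234, running G = 0.998359
t=3: π = [0.3335, 0.4424, 0.2241], E[r] = 0.1211, γ^t·E[r] = 0.088277, running G = 1.086637
t=4: π = [0.3333, 0.4440, 0.2227], E[r] = 0.1135, γ^t·E[r] = 0.074484, running G = 1.161121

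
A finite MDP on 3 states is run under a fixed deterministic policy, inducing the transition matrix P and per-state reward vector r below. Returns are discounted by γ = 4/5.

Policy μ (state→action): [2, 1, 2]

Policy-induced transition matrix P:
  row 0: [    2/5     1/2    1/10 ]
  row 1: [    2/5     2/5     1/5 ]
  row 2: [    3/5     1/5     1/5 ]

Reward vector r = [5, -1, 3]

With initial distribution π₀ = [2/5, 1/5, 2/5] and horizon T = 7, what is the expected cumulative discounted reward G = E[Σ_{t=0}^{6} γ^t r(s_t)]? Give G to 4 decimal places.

G = 9.7699

t=0: π = [0.4000, 0.2000, 0.4000], E[r] = 3.0000, γ^t·E[r] = 3.000000, running G = 3.000000
t=1: π = [0.4800, 0.3600, 0.1600], E[r] = 2.5200, γ^t·E[r] = 2.016000, running G = 5.016000
t=2: π = [0.4320, 0.4160, 0.1520], E[r] = 2.2000, γ^t·E[r] = 1.408000, running G = 6.424000
t=3: π = [0.4304, 0.4128, 0.1568], E[r] = 2.2096, γ^t·E[r] = 1.131315, running G = 7.555315
t=4: π = [0.4314, 0.4117, 0.1570], E[r] = 2.2160, γ^t·E[r] = 0.907674, running G = 8.462989
t=5: π = [0.4314, 0.4117, 0.1569], E[r] = 2.2158, γ^t·E[r] = 0.726076, running G = 9.189065
t=6: π = [0.4314, 0.4118, 0.1569], E[r] = 2.2157, γ^t·E[r] = 0.580827, running G = 9.769892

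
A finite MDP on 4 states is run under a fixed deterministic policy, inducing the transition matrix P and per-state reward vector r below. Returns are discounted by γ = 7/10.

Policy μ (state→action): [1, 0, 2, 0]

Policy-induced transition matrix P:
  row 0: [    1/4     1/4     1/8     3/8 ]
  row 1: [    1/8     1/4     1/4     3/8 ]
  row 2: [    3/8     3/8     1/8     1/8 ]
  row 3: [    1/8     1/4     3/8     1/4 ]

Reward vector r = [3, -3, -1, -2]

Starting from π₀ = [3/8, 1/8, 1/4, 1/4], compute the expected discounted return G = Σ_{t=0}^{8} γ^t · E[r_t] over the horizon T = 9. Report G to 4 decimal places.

t=0: π = [0.3750, 0.1250, 0.2500, 0.2500], E[r] = 0.0000, γ^t·E[r] = 0.000000, running G = 0.000000
t=1: π = [0.2344, 0.2813, 0.2031, 0.2813], E[r] = -0.9063, γ^t·E[r] = -0.634375, running G = -0.634375
t=2: π = [0.2051, 0.2754, 0.2305, 0.2891], E[r] = -1.0195, γ^t·E[r] = -0.499570, running G = -1.133945
t=3: π = [0.2083, 0.2788, 0.2317, 0.2813], E[r] = -1.0059, γ^t·E[r] = -0.345010, running G = -1.478955
t=4: π = [0.2090, 0.2790, 0.2302, 0.2819], E[r] = -1.0040, γ^t·E[r] = -0.241067, running G = -1.720022
t=5: π = [0.2087, 0.2788, 0.2304, 0.2822], E[r] = -1.0051, γ^t·E[r] = -0.168930, running G = -1.888953
t=6: π = [0.2087, 0.2788, 0.2304, 0.2821], E[r] = -1.0050, γ^t·E[r] = -0.118242, running G = -2.007195
t=7: π = [0.2087, 0.2788, 0.2304, 0.2821], E[r] = -1.0050, γ^t·E[r] = -0.082766, running G = -2.089961
t=8: π = [0.2087, 0.2788, 0.2304, 0.2821], E[r] = -1.0050, γ^t·E[r] = -0.057937, running G = -2.147897

G = -2.1479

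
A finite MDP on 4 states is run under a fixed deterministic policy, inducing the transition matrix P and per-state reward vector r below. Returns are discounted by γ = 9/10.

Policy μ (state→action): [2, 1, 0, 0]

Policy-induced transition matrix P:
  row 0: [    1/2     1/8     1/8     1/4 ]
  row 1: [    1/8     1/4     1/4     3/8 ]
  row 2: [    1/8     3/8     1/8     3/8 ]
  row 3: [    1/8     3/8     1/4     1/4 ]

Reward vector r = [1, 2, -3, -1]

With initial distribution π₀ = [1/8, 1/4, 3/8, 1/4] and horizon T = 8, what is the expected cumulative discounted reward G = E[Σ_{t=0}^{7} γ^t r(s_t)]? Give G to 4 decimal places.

t=0: π = [0.1250, 0.2500, 0.3750, 0.2500], E[r] = -0.7500, γ^t·E[r] = -0.750000, running G = -0.750000
t=1: π = [0.1719, 0.3125, 0.1875, 0.3281], E[r] = -0.0938, γ^t·E[r] = -0.084375, running G = -0.834375
t=2: π = [0.1895, 0.2930, 0.2051, 0.3125], E[r] = -0.1523, γ^t·E[r] = -0.123398, running G = -0.957773
t=3: π = [0.1960, 0.2910, 0.2007, 0.3123], E[r] = -0.1362, γ^t·E[r] = -0.099312, running G = -1.057085
t=4: π = [0.1985, 0.2896, 0.2004, 0.3115], E[r] = -0.1349, γ^t·E[r] = -0.088540, running G = -1.145625
t=5: π = [0.1994, 0.2892, 0.2001, 0.3113], E[r] = -0.1339, γ^t·E[r] = -0.079051, running G = -1.224676
t=6: π = [0.1998, 0.2890, 0.2001, 0.3112], E[r] = -0.1335, γ^t·E[r] = -0.070971, running G = -1.295647
t=7: π = [0.1999, 0.2889, 0.2000, 0.3111], E[r] = -0.1334, γ^t·E[r] = -0.063810, running G = -1.359457

G = -1.3595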